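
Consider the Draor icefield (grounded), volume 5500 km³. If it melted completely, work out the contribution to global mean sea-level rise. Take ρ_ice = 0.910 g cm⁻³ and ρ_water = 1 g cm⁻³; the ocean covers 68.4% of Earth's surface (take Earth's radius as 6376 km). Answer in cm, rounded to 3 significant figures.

≈ 1.43 cm

Draor: 5500 km³ × (910/1000) = 5005 km³ of water.
Spread over 3.49×10^14 m² of ocean, Δh = 5.005×10^12 / 3.49×10^14 = 0.0143 m = 1.43 cm.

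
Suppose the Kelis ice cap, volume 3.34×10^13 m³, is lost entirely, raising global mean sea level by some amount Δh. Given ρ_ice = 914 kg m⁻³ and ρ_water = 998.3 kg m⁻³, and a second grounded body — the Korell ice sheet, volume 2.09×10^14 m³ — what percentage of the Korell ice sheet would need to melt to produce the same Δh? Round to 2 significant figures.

≈ 16 %

Equal sea-level rise means equal mass of meltwater, i.e. equal mass of ice lost.
Ice mass of Kelis: 3.053×10^16 kg; ice mass of Korell: 1.910×10^17 kg.
Fraction required = 3.053×10^16 / 1.910×10^17 = 0.160 → 16 %.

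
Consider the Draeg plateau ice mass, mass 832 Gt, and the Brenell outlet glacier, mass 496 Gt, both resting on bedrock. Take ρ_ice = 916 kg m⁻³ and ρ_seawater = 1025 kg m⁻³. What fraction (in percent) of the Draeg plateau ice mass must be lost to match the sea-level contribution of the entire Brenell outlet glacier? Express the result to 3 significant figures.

≈ 59.6 %

Equal sea-level rise means equal mass of meltwater, i.e. equal mass of ice lost.
Ice mass of Brenell: 4.960×10^14 kg; ice mass of Draeg: 8.320×10^14 kg.
Fraction required = 4.960×10^14 / 8.320×10^14 = 0.596 → 59.6 %.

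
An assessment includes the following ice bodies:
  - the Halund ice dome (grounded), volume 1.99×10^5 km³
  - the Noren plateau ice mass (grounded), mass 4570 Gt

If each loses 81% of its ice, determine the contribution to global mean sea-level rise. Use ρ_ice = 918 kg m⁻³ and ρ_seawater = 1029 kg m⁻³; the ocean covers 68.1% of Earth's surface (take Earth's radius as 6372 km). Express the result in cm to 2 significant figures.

≈ 42 cm

Halund: 0.81 × 1.99×10^5 km³ × (918/1029) = 1.438×10^5 km³ of water.
Noren: 0.81 × 4570 Gt = 3.702×10^15 kg; dividing by ρ_w = 1029 kg m⁻³ gives 3.597×10^12 m³ of water.
Total added water ≈ 1.474×10^14 m³ over 3.47×10^14 m² → Δh = 0.424 m = 42 cm.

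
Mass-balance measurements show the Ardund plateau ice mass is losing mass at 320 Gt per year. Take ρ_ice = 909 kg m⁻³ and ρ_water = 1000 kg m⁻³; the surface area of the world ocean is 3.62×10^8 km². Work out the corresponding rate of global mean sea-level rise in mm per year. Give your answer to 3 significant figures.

ρ_w = 1000 kg m⁻³. Annual water volume added = 320 Gt / ρ_w = 3.200×10^14 kg / 1000 kg m⁻³ = 3.200×10^11 m³.
Δh per year = 3.200×10^11 / 3.62×10^14 = 8.84×10^-4 m = 0.884 mm.

≈ 0.884 mm/yr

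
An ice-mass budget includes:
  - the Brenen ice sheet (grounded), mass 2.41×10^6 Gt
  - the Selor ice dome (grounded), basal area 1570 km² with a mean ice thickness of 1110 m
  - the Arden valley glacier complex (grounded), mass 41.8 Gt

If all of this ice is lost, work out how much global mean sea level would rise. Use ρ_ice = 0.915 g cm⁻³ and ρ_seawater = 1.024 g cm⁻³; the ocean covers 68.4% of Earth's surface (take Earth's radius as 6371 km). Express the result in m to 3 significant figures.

≈ 6.75 m

Brenen: 2.41×10^6 Gt = 2.410×10^18 kg; dividing by ρ_w = 1.024 g cm⁻³ = 1024 kg m⁻³ gives 2.354×10^15 m³ of water.
Selor: ice volume = 1570 km² × 1110 m = 1743 km³; 1743 × (915/1024) = 1557 km³ of water.
Arden: 41.8 Gt = 4.180×10^13 kg; dividing by ρ_w = 1024 kg m⁻³ gives 4.082×10^10 m³ of water.
Total added water ≈ 2.355×10^15 m³ over 3.49×10^14 m² → Δh = 6.75 m.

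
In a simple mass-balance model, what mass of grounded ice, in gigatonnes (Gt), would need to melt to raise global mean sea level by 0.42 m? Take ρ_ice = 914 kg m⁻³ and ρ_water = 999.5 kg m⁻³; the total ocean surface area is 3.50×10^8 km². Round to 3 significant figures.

≈ 1.47×10^5 Gt

Required water volume = Δh × A = 0.42 m × 3.50×10^14 m² = 1.470×10^14 m³.
ρ_w = 999.5 kg m⁻³, so the mass of water = 1.470×10^14 m³ × 999.5 kg m⁻³ = 1.469×10^17 kg = 1.47×10^5 Gt (and the same mass of ice, by conservation).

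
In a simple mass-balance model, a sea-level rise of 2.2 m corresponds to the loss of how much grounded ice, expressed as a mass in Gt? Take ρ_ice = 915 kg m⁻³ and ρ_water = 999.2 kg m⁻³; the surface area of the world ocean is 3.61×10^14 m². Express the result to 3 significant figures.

Required water volume = Δh × A = 2.2 m × 3.61×10^14 m² = 7.942×10^14 m³.
ρ_w = 999.2 kg m⁻³, so the mass of water = 7.942×10^14 m³ × 999.2 kg m⁻³ = 7.936×10^17 kg = 7.94×10^5 Gt (and the same mass of ice, by conservation).

≈ 7.94×10^5 Gt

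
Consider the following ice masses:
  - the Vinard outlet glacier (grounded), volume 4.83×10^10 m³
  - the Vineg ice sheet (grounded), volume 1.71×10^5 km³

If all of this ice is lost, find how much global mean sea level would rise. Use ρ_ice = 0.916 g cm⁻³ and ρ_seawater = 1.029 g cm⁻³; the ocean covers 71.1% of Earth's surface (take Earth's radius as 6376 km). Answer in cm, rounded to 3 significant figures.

Vinard: 4.83×10^10 m³ × (916/1029) = 4.300×10^10 m³ of water.
Vineg: 1.71×10^5 km³ × (916/1029) = 1.522×10^5 km³ of water.
Total added water ≈ 1.523×10^14 m³ over 3.63×10^14 m² → Δh = 0.419 m = 41.9 cm.

≈ 41.9 cm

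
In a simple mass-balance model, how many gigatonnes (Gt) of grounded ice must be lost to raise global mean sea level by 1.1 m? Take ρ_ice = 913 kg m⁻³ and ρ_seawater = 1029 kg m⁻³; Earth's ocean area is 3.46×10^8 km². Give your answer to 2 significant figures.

Required water volume = Δh × A = 1.1 m × 3.46×10^14 m² = 3.806×10^14 m³.
ρ_w = 1029 kg m⁻³, so the mass of water = 3.806×10^14 m³ × 1029 kg m⁻³ = 3.916×10^17 kg = 3.9×10^5 Gt (and the same mass of ice, by conservation).

≈ 3.9×10^5 Gt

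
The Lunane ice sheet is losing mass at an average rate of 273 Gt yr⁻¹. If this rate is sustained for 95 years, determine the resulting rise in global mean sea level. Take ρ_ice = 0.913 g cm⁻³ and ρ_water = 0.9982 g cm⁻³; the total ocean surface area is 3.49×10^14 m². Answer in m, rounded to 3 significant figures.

Total mass lost = 273 Gt/yr × 95 yr = 2.594×10^4 Gt = 2.594×10^16 kg.
ρ_w = 0.9982 g cm⁻³ = 998.2 kg m⁻³, so water volume = 2.594×10^16 / 998.2 = 2.598×10^13 m³.
Δh = 2.598×10^13 / 3.49×10^14 = 0.0744 m.

≈ 0.0744 m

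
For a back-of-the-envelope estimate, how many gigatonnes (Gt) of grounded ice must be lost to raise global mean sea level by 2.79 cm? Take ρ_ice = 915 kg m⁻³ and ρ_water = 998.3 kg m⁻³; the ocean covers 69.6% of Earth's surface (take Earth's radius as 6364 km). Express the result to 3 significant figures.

Required water volume = Δh × A = 0.0279 m × 3.54×10^14 m² = 9.883×10^12 m³.
ρ_w = 998.3 kg m⁻³, so the mass of water = 9.883×10^12 m³ × 998.3 kg m⁻³ = 9.866×10^15 kg = 9870 Gt (and the same mass of ice, by conservation).

≈ 9870 Gt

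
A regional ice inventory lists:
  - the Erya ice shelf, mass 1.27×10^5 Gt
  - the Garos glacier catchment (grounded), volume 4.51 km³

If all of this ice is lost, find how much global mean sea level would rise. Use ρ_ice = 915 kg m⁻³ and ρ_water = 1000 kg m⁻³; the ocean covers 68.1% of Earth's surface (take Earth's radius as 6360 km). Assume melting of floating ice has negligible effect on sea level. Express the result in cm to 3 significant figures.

≈ 1.19×10^-3 cm

The Erya ice shelf is floating and already displaces its own weight of water, so its melt adds essentially nothing to sea level.
Garos: 4.51 km³ × (915/1000) = 4.127 km³ of water.
Total added water ≈ 4.127×10^9 m³ over 3.46×10^14 m² → Δh = 1.19×10^-5 m = 1.19×10^-3 cm.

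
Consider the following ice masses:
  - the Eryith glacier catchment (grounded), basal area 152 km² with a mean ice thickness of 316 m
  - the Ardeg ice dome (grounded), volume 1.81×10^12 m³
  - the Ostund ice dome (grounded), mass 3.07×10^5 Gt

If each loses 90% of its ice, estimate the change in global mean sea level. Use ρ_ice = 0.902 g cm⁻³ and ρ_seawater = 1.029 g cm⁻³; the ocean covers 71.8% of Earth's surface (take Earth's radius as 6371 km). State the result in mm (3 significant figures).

≈ 737 mm

Eryith: ice volume = 152 km² × 316 m = 48.03 km³; 0.9 × 48.03 × (902/1029) = 37.89 km³ of water.
Ardeg: 0.9 × 1.81×10^12 m³ × (902/1029) = 1.428×10^12 m³ of water.
Ostund: 0.9 × 3.07×10^5 Gt = 2.763×10^17 kg; dividing by ρ_w = 1.029 g cm⁻³ = 1029 kg m⁻³ gives 2.685×10^14 m³ of water.
Total added water ≈ 2.700×10^14 m³ over 3.66×10^14 m² → Δh = 0.737 m = 737 mm.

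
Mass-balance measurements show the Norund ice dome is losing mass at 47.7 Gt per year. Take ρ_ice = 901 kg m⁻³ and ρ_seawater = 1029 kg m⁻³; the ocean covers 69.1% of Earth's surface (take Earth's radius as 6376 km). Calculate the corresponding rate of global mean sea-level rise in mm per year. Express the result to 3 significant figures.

≈ 0.131 mm/yr

ρ_w = 1029 kg m⁻³. Annual water volume added = 47.7 Gt / ρ_w = 4.770×10^13 kg / 1029 kg m⁻³ = 4.636×10^10 m³.
Δh per year = 4.636×10^10 / 3.53×10^14 = 1.31×10^-4 m = 0.131 mm.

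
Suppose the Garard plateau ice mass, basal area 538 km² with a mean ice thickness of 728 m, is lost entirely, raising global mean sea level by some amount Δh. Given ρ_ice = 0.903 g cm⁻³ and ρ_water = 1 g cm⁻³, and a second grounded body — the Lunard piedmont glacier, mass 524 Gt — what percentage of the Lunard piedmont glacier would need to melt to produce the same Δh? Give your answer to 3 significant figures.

≈ 67.5 %

Equal sea-level rise means equal mass of meltwater, i.e. equal mass of ice lost.
Ice mass of Garard: 3.537×10^14 kg; ice mass of Lunard: 5.240×10^14 kg.
Fraction required = 3.537×10^14 / 5.240×10^14 = 0.675 → 67.5 %.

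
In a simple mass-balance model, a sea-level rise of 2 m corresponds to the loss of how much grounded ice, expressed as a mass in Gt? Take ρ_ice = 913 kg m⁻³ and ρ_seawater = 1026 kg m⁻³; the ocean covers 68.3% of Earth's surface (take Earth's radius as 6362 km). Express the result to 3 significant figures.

≈ 7.13×10^5 Gt

Required water volume = Δh × A = 2 m × 3.47×10^14 m² = 6.948×10^14 m³.
ρ_w = 1026 kg m⁻³, so the mass of water = 6.948×10^14 m³ × 1026 kg m⁻³ = 7.128×10^17 kg = 7.13×10^5 Gt (and the same mass of ice, by conservation).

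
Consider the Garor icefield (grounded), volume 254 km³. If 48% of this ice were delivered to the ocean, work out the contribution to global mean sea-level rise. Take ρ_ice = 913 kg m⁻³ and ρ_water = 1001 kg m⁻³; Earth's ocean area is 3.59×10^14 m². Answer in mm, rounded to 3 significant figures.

Garor: 0.48 × 254 km³ × (913/1001) = 111.2 km³ of water.
Spread over 3.59×10^14 m² of ocean, Δh = 1.112×10^11 / 3.59×10^14 = 3.10×10^-4 m = 0.310 mm.

≈ 0.310 mm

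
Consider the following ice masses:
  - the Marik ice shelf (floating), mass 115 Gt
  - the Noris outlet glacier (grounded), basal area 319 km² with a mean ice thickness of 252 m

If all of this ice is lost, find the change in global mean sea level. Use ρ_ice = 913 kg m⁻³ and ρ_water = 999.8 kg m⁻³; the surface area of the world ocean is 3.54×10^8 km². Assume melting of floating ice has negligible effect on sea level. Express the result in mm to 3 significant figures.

The Marik ice shelf is floating and already displaces its own weight of water, so its melt adds essentially nothing to sea level.
Noris: ice volume = 319 km² × 252 m = 80.39 km³; 80.39 × (913/999.8) = 73.41 km³ of water.
Total added water ≈ 7.341×10^10 m³ over 3.54×10^14 m² → Δh = 2.07×10^-4 m = 0.207 mm.

≈ 0.207 mm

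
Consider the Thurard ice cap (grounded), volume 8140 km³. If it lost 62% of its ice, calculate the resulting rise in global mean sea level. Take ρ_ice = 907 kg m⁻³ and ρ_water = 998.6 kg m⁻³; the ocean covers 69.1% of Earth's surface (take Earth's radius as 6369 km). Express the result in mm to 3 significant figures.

Thurard: 0.62 × 8140 km³ × (907/998.6) = 4584 km³ of water.
Spread over 3.52×10^14 m² of ocean, Δh = 4.584×10^12 / 3.52×10^14 = 0.0130 m = 13.0 mm.

≈ 13.0 mm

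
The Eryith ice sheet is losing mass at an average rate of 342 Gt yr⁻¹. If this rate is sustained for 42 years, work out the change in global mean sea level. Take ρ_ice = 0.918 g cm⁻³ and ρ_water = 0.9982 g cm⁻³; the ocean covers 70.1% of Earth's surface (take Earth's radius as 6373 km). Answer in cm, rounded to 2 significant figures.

Total mass lost = 342 Gt/yr × 42 yr = 1.436×10^4 Gt = 1.436×10^16 kg.
ρ_w = 0.9982 g cm⁻³ = 998.2 kg m⁻³, so water volume = 1.436×10^16 / 998.2 = 1.439×10^13 m³.
Δh = 1.439×10^13 / 3.58×10^14 = 0.0402 m = 4.0 cm.

≈ 4.0 cm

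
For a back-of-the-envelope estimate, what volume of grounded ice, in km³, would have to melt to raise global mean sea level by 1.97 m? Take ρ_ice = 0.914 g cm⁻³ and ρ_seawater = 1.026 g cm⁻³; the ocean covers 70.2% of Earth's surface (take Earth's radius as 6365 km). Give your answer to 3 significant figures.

Required water volume = Δh × A = 1.97 m × 3.57×10^14 m² = 7.041×10^14 m³ = 7.041×10^5 km³.
Ice volume = water volume × ρ_w/ρ_ice = 7.041×10^5 × 1026/914 = 7.90×10^5 km³.

≈ 7.90×10^5 km³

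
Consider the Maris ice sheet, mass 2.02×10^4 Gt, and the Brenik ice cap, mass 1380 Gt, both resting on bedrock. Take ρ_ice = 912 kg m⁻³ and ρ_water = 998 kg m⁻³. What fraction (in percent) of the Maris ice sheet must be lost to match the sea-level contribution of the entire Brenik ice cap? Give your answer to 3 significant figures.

Equal sea-level rise means equal mass of meltwater, i.e. equal mass of ice lost.
Ice mass of Brenik: 1.380×10^15 kg; ice mass of Maris: 2.020×10^16 kg.
Fraction required = 1.380×10^15 / 2.020×10^16 = 0.0683 → 6.83 %.

≈ 6.83 %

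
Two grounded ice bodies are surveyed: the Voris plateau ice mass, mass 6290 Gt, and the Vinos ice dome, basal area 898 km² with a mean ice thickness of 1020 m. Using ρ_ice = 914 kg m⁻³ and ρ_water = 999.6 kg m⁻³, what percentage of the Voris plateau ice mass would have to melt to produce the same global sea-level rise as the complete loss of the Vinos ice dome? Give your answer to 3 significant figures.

≈ 13.3 %

Equal sea-level rise means equal mass of meltwater, i.e. equal mass of ice lost.
Ice mass of Vinos: 8.372×10^14 kg; ice mass of Voris: 6.290×10^15 kg.
Fraction required = 8.372×10^14 / 6.290×10^15 = 0.133 → 13.3 %.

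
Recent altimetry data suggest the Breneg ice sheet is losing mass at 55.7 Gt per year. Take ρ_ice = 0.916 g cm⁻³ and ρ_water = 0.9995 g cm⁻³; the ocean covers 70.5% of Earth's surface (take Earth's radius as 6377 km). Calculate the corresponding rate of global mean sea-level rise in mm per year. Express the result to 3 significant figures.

ρ_w = 0.9995 g cm⁻³ = 999.5 kg m⁻³. Annual water volume added = 55.7 Gt / ρ_w = 5.570×10^13 kg / 999.5 kg m⁻³ = 5.573×10^10 m³.
Δh per year = 5.573×10^10 / 3.60×10^14 = 1.55×10^-4 m = 0.155 mm.

≈ 0.155 mm/yr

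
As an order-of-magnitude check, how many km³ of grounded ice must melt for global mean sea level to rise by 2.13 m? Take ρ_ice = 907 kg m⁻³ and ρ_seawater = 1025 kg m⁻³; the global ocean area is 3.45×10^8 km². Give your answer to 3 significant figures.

Required water volume = Δh × A = 2.13 m × 3.45×10^14 m² = 7.348×10^14 m³ = 7.348×10^5 km³.
Ice volume = water volume × ρ_w/ρ_ice = 7.348×10^5 × 1025/907 = 8.30×10^5 km³.

≈ 8.30×10^5 km³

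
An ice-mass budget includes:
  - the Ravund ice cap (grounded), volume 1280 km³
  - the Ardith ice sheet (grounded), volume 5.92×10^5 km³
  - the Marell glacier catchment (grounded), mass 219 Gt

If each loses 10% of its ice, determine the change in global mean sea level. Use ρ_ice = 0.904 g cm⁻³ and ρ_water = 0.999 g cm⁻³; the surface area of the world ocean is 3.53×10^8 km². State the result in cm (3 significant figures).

≈ 15.2 cm

Ravund: 0.1 × 1280 km³ × (904/999) = 115.8 km³ of water.
Ardith: 0.1 × 5.92×10^5 km³ × (904/999) = 5.357×10^4 km³ of water.
Marell: 0.1 × 219 Gt = 2.190×10^13 kg; dividing by ρ_w = 0.999 g cm⁻³ = 999 kg m⁻³ gives 2.192×10^10 m³ of water.
Total added water ≈ 5.371×10^13 m³ over 3.53×10^14 m² → Δh = 0.152 m = 15.2 cm.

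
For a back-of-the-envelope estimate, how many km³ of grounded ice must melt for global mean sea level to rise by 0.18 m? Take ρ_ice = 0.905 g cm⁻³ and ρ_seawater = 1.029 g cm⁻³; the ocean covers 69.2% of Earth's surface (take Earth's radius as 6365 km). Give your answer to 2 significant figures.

Required water volume = Δh × A = 0.18 m × 3.52×10^14 m² = 6.341×10^13 m³ = 6.341×10^4 km³.
Ice volume = water volume × ρ_w/ρ_ice = 6.341×10^4 × 1029/905 = 7.2×10^4 km³.

≈ 7.2×10^4 km³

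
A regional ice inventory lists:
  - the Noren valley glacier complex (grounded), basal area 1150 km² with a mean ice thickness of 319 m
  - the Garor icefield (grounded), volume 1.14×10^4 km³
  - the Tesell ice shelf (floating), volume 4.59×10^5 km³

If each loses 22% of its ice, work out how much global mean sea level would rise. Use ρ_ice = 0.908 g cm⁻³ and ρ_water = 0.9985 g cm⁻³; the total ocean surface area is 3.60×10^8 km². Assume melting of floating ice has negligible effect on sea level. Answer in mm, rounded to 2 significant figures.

Noren: ice volume = 1150 km² × 319 m = 366.9 km³; 0.22 × 366.9 × (908/998.5) = 73.39 km³ of water.
Garor: 0.22 × 1.14×10^4 km³ × (908/998.5) = 2281 km³ of water.
The Tesell ice shelf is floating and already displaces its own weight of water, so its melt adds essentially nothing to sea level.
Total added water ≈ 2.354×10^12 m³ over 3.60×10^14 m² → Δh = 6.54×10^-3 m = 6.5 mm.

≈ 6.5 mm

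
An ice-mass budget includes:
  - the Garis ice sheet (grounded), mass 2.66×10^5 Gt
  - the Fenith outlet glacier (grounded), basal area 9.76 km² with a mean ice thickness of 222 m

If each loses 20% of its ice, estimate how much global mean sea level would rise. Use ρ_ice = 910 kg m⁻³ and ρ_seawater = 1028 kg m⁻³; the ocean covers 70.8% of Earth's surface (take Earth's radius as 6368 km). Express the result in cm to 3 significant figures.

≈ 14.3 cm

Garis: 0.2 × 2.66×10^5 Gt = 5.320×10^16 kg; dividing by ρ_w = 1028 kg m⁻³ gives 5.175×10^13 m³ of water.
Fenith: ice volume = 9.76 km² × 222 m = 2.167 km³; 0.2 × 2.167 × (910/1028) = 0.3836 km³ of water.
Total added water ≈ 5.175×10^13 m³ over 3.61×10^14 m² → Δh = 0.143 m = 14.3 cm.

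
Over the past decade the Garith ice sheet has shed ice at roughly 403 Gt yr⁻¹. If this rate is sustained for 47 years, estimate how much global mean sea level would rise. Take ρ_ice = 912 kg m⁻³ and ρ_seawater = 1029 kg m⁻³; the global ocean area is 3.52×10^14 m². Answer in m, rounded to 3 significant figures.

≈ 0.0523 m

Total mass lost = 403 Gt/yr × 47 yr = 1.894×10^4 Gt = 1.894×10^16 kg.
ρ_w = 1029 kg m⁻³, so water volume = 1.894×10^16 / 1029 = 1.841×10^13 m³.
Δh = 1.841×10^13 / 3.52×10^14 = 0.0523 m.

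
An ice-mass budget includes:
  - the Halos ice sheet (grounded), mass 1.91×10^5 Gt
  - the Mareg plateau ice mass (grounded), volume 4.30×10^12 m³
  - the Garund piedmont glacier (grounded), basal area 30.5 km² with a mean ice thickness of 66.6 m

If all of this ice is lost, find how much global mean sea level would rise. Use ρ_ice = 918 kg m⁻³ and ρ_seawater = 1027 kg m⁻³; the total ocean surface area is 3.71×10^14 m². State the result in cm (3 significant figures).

Halos: 1.91×10^5 Gt = 1.910×10^17 kg; dividing by ρ_w = 1027 kg m⁻³ gives 1.860×10^14 m³ of water.
Mareg: 4.30×10^12 m³ × (918/1027) = 3.844×10^12 m³ of water.
Garund: ice volume = 30.5 km² × 66.6 m = 2.031 km³; 2.031 × (918/1027) = 1.816 km³ of water.
Total added water ≈ 1.898×10^14 m³ over 3.71×10^14 m² → Δh = 0.512 m = 51.2 cm.

≈ 51.2 cm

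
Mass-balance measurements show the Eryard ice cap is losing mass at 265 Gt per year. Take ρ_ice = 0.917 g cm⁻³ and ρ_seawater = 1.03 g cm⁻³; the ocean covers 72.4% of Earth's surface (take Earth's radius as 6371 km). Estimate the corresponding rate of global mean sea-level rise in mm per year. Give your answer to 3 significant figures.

≈ 0.697 mm/yr

ρ_w = 1.03 g cm⁻³ = 1030 kg m⁻³. Annual water volume added = 265 Gt / ρ_w = 2.650×10^14 kg / 1030 kg m⁻³ = 2.573×10^11 m³.
Δh per year = 2.573×10^11 / 3.69×10^14 = 6.97×10^-4 m = 0.697 mm.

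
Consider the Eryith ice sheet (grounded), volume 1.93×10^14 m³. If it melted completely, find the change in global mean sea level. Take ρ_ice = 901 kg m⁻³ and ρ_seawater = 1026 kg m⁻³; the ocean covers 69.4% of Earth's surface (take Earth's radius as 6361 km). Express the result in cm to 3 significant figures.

≈ 48.0 cm

Eryith: 1.93×10^14 m³ × (901/1026) = 1.695×10^14 m³ of water.
Spread over 3.53×10^14 m² of ocean, Δh = 1.695×10^14 / 3.53×10^14 = 0.480 m = 48.0 cm.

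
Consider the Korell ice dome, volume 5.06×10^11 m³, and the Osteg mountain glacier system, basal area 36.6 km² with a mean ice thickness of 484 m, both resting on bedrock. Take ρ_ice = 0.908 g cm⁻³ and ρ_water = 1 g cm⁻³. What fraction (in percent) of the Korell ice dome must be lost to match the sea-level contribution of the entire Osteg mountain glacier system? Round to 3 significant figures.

≈ 3.50 %

Equal sea-level rise means equal mass of meltwater, i.e. equal mass of ice lost.
Ice mass of Osteg: 1.608×10^13 kg; ice mass of Korell: 4.594×10^14 kg.
Fraction required = 1.608×10^13 / 4.594×10^14 = 0.0350 → 3.50 %.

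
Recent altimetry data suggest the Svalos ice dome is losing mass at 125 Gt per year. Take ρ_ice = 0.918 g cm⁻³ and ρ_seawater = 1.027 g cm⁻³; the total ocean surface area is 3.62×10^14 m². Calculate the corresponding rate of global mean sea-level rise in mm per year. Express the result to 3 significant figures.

≈ 0.336 mm/yr

ρ_w = 1.027 g cm⁻³ = 1027 kg m⁻³. Annual water volume added = 125 Gt / ρ_w = 1.250×10^14 kg / 1027 kg m⁻³ = 1.217×10^11 m³.
Δh per year = 1.217×10^11 / 3.62×10^14 = 3.36×10^-4 m = 0.336 mm.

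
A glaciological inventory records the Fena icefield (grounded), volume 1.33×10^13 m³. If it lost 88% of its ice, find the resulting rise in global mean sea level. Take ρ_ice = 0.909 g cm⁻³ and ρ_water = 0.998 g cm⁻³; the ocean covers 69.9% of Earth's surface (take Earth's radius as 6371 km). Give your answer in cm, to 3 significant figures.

≈ 2.99 cm

Fena: 0.88 × 1.33×10^13 m³ × (909/998) = 1.066×10^13 m³ of water.
Spread over 3.57×10^14 m² of ocean, Δh = 1.066×10^13 / 3.57×10^14 = 0.0299 m = 2.99 cm.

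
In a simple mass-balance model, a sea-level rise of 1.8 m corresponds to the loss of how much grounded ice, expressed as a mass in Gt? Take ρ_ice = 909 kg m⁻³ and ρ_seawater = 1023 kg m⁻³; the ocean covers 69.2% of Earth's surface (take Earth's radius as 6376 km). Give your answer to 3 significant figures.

≈ 6.51×10^5 Gt

Required water volume = Δh × A = 1.8 m × 3.54×10^14 m² = 6.363×10^14 m³.
ρ_w = 1023 kg m⁻³, so the mass of water = 6.363×10^14 m³ × 1023 kg m⁻³ = 6.510×10^17 kg = 6.51×10^5 Gt (and the same mass of ice, by conservation).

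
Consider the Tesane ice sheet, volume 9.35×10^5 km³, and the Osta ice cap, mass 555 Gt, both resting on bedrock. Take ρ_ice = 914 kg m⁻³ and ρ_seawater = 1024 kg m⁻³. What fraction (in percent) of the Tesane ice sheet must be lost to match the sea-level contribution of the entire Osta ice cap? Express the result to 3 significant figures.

≈ 0.0649 %

Equal sea-level rise means equal mass of meltwater, i.e. equal mass of ice lost.
Ice mass of Osta: 5.550×10^14 kg; ice mass of Tesane: 8.546×10^17 kg.
Fraction required = 5.550×10^14 / 8.546×10^17 = 6.49×10^-4 → 0.0649 %.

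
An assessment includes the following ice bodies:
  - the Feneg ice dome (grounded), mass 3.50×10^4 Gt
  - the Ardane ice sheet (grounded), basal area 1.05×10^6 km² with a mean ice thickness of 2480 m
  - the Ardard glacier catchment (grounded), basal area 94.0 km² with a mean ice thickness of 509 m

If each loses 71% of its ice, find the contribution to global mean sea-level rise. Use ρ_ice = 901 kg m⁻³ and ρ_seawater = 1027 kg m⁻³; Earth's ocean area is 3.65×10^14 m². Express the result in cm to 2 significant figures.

≈ 450 cm

Feneg: 0.71 × 3.50×10^4 Gt = 2.485×10^16 kg; dividing by ρ_w = 1027 kg m⁻³ gives 2.420×10^13 m³ of water.
Ardane: ice volume = 1.05×10^6 km² × 2480 m = 2.604×10^6 km³; 0.71 × 2.604×10^6 × (901/1027) = 1.622×10^6 km³ of water.
Ardard: ice volume = 94.0 km² × 509 m = 47.85 km³; 0.71 × 47.85 × (901/1027) = 29.80 km³ of water.
Total added water ≈ 1.646×10^15 m³ over 3.65×10^14 m² → Δh = 4.51 m = 450 cm.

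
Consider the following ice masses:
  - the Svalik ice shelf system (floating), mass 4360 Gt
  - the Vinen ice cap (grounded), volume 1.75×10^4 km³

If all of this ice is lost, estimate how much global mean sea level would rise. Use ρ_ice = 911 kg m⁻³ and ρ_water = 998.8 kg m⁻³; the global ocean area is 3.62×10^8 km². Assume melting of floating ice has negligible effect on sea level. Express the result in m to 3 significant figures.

≈ 0.0441 m

The Svalik ice shelf system is floating and already displaces its own weight of water, so its melt adds essentially nothing to sea level.
Vinen: 1.75×10^4 km³ × (911/998.8) = 1.596×10^4 km³ of water.
Total added water ≈ 1.596×10^13 m³ over 3.62×10^14 m² → Δh = 0.0441 m.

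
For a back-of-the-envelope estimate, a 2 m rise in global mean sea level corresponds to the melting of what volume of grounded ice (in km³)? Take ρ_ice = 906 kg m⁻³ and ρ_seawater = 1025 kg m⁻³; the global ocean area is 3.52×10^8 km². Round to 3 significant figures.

Required water volume = Δh × A = 2 m × 3.52×10^14 m² = 7.040×10^14 m³ = 7.040×10^5 km³.
Ice volume = water volume × ρ_w/ρ_ice = 7.040×10^5 × 1025/906 = 7.96×10^5 km³.

≈ 7.96×10^5 km³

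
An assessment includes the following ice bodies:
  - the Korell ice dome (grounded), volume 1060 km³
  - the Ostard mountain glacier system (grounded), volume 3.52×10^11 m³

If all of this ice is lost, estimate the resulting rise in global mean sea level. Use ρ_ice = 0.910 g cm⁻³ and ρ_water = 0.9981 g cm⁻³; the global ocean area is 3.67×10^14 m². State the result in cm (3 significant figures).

Korell: 1060 km³ × (910/998.1) = 966.4 km³ of water.
Ostard: 3.52×10^11 m³ × (910/998.1) = 3.209×10^11 m³ of water.
Total added water ≈ 1.287×10^12 m³ over 3.67×10^14 m² → Δh = 3.51×10^-3 m = 0.351 cm.

≈ 0.351 cm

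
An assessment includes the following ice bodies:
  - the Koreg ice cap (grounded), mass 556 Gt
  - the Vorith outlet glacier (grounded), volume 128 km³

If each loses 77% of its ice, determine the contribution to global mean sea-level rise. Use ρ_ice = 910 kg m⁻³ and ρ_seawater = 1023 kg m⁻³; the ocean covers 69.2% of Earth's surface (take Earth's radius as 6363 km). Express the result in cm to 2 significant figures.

Koreg: 0.77 × 556 Gt = 4.281×10^14 kg; dividing by ρ_w = 1023 kg m⁻³ gives 4.185×10^11 m³ of water.
Vorith: 0.77 × 128 km³ × (910/1023) = 87.67 km³ of water.
Total added water ≈ 5.062×10^11 m³ over 3.52×10^14 m² → Δh = 1.44×10^-3 m = 0.14 cm.

≈ 0.14 cm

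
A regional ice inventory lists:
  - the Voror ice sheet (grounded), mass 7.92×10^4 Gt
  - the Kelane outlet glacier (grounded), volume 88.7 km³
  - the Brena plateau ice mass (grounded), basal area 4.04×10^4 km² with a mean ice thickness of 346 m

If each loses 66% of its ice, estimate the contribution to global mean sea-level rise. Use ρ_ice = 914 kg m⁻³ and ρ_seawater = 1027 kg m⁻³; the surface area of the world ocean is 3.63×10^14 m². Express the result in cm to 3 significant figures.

Voror: 0.66 × 7.92×10^4 Gt = 5.227×10^16 kg; dividing by ρ_w = 1027 kg m⁻³ gives 5.090×10^13 m³ of water.
Kelane: 0.66 × 88.7 km³ × (914/1027) = 52.10 km³ of water.
Brena: ice volume = 4.04×10^4 km² × 346 m = 1.398×10^4 km³; 0.66 × 1.398×10^4 × (914/1027) = 8211 km³ of water.
Total added water ≈ 5.916×10^13 m³ over 3.63×10^14 m² → Δh = 0.163 m = 16.3 cm.

≈ 16.3 cm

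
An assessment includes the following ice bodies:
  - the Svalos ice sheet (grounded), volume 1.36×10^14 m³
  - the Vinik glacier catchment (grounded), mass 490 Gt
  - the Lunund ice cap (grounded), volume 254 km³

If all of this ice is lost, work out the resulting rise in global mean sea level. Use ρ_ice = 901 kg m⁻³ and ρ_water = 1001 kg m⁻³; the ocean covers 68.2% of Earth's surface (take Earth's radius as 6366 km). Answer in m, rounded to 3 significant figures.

≈ 0.355 m

Svalos: 1.36×10^14 m³ × (901/1001) = 1.224×10^14 m³ of water.
Vinik: 490 Gt = 4.900×10^14 kg; dividing by ρ_w = 1001 kg m⁻³ gives 4.895×10^11 m³ of water.
Lunund: 254 km³ × (901/1001) = 228.6 km³ of water.
Total added water ≈ 1.231×10^14 m³ over 3.47×10^14 m² → Δh = 0.355 m.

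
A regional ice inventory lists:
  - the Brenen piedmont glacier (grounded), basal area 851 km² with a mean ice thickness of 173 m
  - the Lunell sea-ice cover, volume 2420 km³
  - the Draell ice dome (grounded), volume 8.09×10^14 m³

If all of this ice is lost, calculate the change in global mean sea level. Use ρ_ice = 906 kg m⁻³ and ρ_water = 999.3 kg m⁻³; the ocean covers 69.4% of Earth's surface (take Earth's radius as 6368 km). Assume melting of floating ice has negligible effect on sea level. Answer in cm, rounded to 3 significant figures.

≈ 207 cm

Brenen: ice volume = 851 km² × 173 m = 147.2 km³; 147.2 × (906/999.3) = 133.5 km³ of water.
The Lunell sea-ice cover is floating and already displaces its own weight of water, so its melt adds essentially nothing to sea level.
Draell: 8.09×10^14 m³ × (906/999.3) = 7.335×10^14 m³ of water.
Total added water ≈ 7.336×10^14 m³ over 3.54×10^14 m² → Δh = 2.07 m = 207 cm.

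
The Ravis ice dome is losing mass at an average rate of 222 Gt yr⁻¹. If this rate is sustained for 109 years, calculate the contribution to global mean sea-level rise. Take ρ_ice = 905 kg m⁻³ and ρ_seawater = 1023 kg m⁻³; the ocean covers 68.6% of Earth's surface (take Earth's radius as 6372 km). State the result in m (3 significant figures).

Total mass lost = 222 Gt/yr × 109 yr = 2.420×10^4 Gt = 2.420×10^16 kg.
ρ_w = 1023 kg m⁻³, so water volume = 2.420×10^16 / 1023 = 2.365×10^13 m³.
Δh = 2.365×10^13 / 3.50×10^14 = 0.0676 m.

≈ 0.0676 m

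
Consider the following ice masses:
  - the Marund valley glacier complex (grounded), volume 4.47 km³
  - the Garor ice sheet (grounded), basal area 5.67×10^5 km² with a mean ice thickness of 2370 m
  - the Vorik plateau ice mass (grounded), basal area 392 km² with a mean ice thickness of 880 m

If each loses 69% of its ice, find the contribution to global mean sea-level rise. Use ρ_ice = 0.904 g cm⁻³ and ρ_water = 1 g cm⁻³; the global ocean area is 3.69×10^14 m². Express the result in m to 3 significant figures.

≈ 2.27 m

Marund: 0.69 × 4.47 km³ × (904/1000) = 2.788 km³ of water.
Garor: ice volume = 5.67×10^5 km² × 2370 m = 1.344×10^6 km³; 0.69 × 1.344×10^6 × (904/1000) = 8.382×10^5 km³ of water.
Vorik: ice volume = 392 km² × 880 m = 345.0 km³; 0.69 × 345.0 × (904/1000) = 215.2 km³ of water.
Total added water ≈ 8.384×10^14 m³ over 3.69×10^14 m² → Δh = 2.27 m.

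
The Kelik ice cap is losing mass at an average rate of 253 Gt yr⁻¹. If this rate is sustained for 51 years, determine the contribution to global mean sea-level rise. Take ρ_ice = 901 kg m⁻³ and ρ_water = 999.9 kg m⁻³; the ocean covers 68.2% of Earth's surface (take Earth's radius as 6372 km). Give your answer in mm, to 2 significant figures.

Total mass lost = 253 Gt/yr × 51 yr = 1.290×10^4 Gt = 1.290×10^16 kg.
ρ_w = 999.9 kg m⁻³, so water volume = 1.290×10^16 / 999.9 = 1.290×10^13 m³.
Δh = 1.290×10^13 / 3.48×10^14 = 0.0371 m = 37 mm.

≈ 37 mm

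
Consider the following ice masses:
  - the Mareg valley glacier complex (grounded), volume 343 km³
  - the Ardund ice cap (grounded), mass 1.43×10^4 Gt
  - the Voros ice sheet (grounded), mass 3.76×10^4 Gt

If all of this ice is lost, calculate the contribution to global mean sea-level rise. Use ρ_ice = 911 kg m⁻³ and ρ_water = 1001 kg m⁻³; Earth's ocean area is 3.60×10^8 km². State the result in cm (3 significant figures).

Mareg: 343 km³ × (911/1001) = 312.2 km³ of water.
Ardund: 1.43×10^4 Gt = 1.430×10^16 kg; dividing by ρ_w = 1001 kg m⁻³ gives 1.429×10^13 m³ of water.
Voros: 3.76×10^4 Gt = 3.760×10^16 kg; dividing by ρ_w = 1001 kg m⁻³ gives 3.756×10^13 m³ of water.
Total added water ≈ 5.216×10^13 m³ over 3.60×10^14 m² → Δh = 0.145 m = 14.5 cm.

≈ 14.5 cm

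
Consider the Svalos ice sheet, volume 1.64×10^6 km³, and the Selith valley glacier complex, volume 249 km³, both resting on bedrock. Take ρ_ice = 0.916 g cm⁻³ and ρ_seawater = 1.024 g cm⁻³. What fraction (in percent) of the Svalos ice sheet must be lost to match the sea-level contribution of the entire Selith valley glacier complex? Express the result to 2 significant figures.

≈ 0.015 %

Equal sea-level rise means equal mass of meltwater, i.e. equal mass of ice lost.
Ice mass of Selith: 2.281×10^14 kg; ice mass of Svalos: 1.502×10^18 kg.
Fraction required = 2.281×10^14 / 1.502×10^18 = 1.52×10^-4 → 0.015 %.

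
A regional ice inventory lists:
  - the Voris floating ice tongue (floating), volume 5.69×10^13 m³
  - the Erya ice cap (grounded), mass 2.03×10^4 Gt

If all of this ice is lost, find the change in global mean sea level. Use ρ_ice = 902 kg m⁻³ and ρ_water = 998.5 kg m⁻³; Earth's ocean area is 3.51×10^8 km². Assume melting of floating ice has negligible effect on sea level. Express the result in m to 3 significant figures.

≈ 0.0579 m

The Voris floating ice tongue is floating and already displaces its own weight of water, so its melt adds essentially nothing to sea level.
Erya: 2.03×10^4 Gt = 2.030×10^16 kg; dividing by ρ_w = 998.5 kg m⁻³ gives 2.033×10^13 m³ of water.
Total added water ≈ 2.033×10^13 m³ over 3.51×10^14 m² → Δh = 0.0579 m.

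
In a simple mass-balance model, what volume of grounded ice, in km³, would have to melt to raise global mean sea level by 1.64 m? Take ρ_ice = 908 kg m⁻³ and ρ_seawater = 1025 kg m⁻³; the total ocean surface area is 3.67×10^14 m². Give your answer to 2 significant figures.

≈ 6.8×10^5 km³

Required water volume = Δh × A = 1.64 m × 3.67×10^14 m² = 6.019×10^14 m³ = 6.019×10^5 km³.
Ice volume = water volume × ρ_w/ρ_ice = 6.019×10^5 × 1025/908 = 6.8×10^5 km³.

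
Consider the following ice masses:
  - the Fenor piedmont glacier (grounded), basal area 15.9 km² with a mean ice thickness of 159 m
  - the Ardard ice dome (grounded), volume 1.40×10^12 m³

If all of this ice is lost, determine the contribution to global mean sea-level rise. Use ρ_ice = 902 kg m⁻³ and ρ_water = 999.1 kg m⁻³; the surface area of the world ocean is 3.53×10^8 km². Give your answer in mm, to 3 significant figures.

≈ 3.59 mm

Fenor: ice volume = 15.9 km² × 159 m = 2.528 km³; 2.528 × (902/999.1) = 2.282 km³ of water.
Ardard: 1.40×10^12 m³ × (902/999.1) = 1.264×10^12 m³ of water.
Total added water ≈ 1.266×10^12 m³ over 3.53×10^14 m² → Δh = 3.59×10^-3 m = 3.59 mm.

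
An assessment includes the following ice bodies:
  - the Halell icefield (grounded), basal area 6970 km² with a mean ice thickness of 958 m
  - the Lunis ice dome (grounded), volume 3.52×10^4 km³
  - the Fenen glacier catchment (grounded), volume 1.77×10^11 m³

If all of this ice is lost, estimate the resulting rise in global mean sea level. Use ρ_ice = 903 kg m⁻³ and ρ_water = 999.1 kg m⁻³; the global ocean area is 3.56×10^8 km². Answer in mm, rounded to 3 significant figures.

Halell: ice volume = 6970 km² × 958 m = 6677 km³; 6677 × (903/999.1) = 6035 km³ of water.
Lunis: 3.52×10^4 km³ × (903/999.1) = 3.181×10^4 km³ of water.
Fenen: 1.77×10^11 m³ × (903/999.1) = 1.600×10^11 m³ of water.
Total added water ≈ 3.801×10^13 m³ over 3.56×10^14 m² → Δh = 0.107 m = 107 mm.

≈ 107 mm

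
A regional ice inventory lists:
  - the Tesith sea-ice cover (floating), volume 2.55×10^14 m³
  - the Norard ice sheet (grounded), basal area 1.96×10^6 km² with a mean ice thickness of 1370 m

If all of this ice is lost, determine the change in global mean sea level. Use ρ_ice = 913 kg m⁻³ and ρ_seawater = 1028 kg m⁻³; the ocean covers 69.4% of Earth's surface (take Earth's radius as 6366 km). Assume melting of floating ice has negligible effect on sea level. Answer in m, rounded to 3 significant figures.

The Tesith sea-ice cover is floating and already displaces its own weight of water, so its melt adds essentially nothing to sea level.
Norard: ice volume = 1.96×10^6 km² × 1370 m = 2.685×10^6 km³; 2.685×10^6 × (913/1028) = 2.385×10^6 km³ of water.
Total added water ≈ 2.385×10^15 m³ over 3.53×10^14 m² → Δh = 6.75 m.

≈ 6.75 m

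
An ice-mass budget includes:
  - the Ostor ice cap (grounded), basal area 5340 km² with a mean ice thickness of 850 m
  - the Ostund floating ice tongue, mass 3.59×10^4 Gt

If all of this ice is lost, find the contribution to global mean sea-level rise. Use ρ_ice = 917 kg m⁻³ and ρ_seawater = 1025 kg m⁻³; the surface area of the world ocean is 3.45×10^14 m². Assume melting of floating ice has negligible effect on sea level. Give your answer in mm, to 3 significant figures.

Ostor: ice volume = 5340 km² × 850 m = 4539 km³; 4539 × (917/1025) = 4061 km³ of water.
The Ostund floating ice tongue is floating and already displaces its own weight of water, so its melt adds essentially nothing to sea level.
Total added water ≈ 4.061×10^12 m³ over 3.45×10^14 m² → Δh = 0.0118 m = 11.8 mm.

≈ 11.8 mm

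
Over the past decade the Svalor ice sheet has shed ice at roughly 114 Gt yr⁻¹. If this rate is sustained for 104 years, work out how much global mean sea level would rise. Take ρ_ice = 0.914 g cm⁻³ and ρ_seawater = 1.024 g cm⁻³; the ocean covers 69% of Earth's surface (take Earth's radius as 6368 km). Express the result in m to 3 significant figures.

Total mass lost = 114 Gt/yr × 104 yr = 1.186×10^4 Gt = 1.186×10^16 kg.
ρ_w = 1.024 g cm⁻³ = 1024 kg m⁻³, so water volume = 1.186×10^16 / 1024 = 1.158×10^13 m³.
Δh = 1.158×10^13 / 3.52×10^14 = 0.0329 m.

≈ 0.0329 m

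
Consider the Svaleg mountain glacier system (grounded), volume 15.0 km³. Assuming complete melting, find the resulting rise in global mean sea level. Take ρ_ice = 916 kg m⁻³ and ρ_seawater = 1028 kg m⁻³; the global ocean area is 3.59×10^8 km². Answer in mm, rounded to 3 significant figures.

Svaleg: 15.0 km³ × (916/1028) = 13.37 km³ of water.
Spread over 3.59×10^14 m² of ocean, Δh = 1.337×10^10 / 3.59×10^14 = 3.72×10^-5 m = 0.0372 mm.

≈ 0.0372 mm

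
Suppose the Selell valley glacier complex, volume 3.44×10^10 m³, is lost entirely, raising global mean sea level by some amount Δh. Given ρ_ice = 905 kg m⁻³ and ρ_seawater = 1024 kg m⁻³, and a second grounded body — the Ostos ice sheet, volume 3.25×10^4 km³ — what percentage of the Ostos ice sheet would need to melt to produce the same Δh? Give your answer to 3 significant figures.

Equal sea-level rise means equal mass of meltwater, i.e. equal mass of ice lost.
Ice mass of Selell: 3.113×10^13 kg; ice mass of Ostos: 2.941×10^16 kg.
Fraction required = 3.113×10^13 / 2.941×10^16 = 1.06×10^-3 → 0.106 %.

≈ 0.106 %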